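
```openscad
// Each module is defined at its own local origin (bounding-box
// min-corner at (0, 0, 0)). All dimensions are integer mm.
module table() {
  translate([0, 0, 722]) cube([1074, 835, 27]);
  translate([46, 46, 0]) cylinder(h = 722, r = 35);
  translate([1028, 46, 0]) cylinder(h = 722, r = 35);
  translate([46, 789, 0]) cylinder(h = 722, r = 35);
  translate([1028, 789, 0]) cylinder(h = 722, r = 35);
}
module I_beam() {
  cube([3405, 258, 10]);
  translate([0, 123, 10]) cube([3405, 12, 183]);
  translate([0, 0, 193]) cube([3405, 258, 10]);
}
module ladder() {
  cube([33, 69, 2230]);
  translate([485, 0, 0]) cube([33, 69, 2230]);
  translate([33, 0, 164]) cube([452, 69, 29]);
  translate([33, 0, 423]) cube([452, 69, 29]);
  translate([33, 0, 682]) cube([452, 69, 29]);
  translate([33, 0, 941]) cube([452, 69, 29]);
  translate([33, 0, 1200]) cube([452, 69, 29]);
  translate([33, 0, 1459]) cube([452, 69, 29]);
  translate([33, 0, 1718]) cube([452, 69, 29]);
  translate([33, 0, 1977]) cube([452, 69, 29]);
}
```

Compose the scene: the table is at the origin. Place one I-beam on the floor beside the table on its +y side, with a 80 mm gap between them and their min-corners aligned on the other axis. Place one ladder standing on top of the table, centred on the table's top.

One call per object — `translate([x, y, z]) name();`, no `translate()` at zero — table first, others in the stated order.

table();
translate([0, 915, 0]) I_beam();
translate([278, 383, 749]) ladder();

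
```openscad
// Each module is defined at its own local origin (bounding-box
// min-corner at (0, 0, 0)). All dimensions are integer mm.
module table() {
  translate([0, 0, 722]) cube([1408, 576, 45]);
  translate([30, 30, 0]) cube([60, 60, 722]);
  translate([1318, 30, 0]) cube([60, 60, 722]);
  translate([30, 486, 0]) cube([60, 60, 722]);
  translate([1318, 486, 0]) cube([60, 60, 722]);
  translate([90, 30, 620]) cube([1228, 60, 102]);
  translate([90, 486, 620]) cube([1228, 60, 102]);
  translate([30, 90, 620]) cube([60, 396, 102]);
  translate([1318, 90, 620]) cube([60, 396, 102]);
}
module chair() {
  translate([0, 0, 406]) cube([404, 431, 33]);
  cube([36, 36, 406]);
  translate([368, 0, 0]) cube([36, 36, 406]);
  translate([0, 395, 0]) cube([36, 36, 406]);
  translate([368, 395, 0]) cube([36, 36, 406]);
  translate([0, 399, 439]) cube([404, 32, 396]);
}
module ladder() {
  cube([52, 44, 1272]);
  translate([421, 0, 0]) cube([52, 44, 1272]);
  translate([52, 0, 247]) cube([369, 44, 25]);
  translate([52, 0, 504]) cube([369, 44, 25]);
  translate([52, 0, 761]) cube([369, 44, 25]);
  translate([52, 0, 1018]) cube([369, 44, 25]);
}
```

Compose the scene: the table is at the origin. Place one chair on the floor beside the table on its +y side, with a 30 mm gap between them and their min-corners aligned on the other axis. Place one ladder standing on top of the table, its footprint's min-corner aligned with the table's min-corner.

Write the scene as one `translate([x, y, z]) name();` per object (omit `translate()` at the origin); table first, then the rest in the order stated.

table();
translate([0, 606, 0]) chair();
translate([0, 0, 767]) ladder();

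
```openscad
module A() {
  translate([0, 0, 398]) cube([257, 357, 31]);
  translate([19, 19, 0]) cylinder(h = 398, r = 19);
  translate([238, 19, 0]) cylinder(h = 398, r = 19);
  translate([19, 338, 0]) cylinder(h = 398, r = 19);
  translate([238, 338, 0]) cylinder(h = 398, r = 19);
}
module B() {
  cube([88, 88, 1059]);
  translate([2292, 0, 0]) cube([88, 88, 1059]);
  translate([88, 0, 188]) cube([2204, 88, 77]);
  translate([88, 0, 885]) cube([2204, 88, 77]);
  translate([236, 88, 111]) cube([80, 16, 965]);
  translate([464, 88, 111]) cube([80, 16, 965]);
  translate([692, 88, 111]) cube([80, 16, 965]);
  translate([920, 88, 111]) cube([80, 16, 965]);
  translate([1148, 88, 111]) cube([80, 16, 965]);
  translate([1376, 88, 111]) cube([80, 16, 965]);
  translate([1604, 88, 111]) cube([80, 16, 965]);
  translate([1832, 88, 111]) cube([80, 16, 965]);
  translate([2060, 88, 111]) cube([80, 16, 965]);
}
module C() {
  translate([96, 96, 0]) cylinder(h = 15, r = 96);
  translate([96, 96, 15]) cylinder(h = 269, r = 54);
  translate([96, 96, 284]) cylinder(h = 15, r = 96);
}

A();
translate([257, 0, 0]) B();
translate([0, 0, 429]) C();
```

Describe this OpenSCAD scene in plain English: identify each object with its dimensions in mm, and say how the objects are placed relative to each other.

A is a four-legged stool. The seat is 257×357 mm, 31 mm thick, top at z = 429 mm. It stands on four round legs, each 38 mm in diameter, from z = 0 to the seat underside, each leg's axis is inset half a diameter from the nearest pair of seat edges (so the leg's bounding box is flush with the corner).

B is a fence section. Two 88×88 mm posts, 1059 mm tall, stand on the floor with a clear span of 2204 mm between their inner faces. Two horizontal rails of 88×77 mm section span the gap between the posts with their undersides at z = 188 mm and z = 885 mm, flush with the posts' −y face. 9 pickets, each 80 mm wide, 16 mm thick and 965 mm tall, are fixed to the +y face of the rails with their bottoms at z = 111 mm, evenly spaced across the span with equal gaps (rounded down to the nearest mm) at the −x end and between each pair — any rounding remainder accumulates at the +x end.

C is a spool: two coaxial disc flanges of radius 96 mm and thickness 15 mm, joined by a core cylinder of radius 54 mm and height 269 mm. The lower flange rests on z = 0 and the three cylinders share a vertical axis.

The fence section is against the stool's +x side, with their −y faces flush. The spool is on top of the stool.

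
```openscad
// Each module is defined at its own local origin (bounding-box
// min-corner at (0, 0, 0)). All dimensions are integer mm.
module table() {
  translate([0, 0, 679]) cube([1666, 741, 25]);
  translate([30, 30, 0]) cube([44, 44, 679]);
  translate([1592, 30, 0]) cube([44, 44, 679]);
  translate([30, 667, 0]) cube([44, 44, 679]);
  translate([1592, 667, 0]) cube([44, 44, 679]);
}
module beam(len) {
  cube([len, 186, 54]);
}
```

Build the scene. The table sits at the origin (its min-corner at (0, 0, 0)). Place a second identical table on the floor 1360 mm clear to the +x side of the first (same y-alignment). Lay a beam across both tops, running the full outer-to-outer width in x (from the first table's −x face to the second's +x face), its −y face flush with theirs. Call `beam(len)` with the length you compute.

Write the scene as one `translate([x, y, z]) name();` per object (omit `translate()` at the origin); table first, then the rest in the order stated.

table();
translate([3026, 0, 0]) table();
translate([0, 0, 704]) beam(4692);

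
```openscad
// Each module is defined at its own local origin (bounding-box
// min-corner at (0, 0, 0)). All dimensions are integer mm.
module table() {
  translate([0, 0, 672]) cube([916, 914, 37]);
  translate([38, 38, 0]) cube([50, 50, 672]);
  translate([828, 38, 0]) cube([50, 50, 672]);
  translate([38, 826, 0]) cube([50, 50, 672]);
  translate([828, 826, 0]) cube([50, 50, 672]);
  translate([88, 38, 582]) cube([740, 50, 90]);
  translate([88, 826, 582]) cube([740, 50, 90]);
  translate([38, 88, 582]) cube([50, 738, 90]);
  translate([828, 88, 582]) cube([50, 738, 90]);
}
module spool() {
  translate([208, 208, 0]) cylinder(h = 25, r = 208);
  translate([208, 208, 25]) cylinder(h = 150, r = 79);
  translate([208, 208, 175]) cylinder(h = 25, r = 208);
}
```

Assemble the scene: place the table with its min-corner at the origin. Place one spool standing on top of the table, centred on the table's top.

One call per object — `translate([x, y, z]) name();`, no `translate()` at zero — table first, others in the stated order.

table();
translate([250, 249, 709]) spool();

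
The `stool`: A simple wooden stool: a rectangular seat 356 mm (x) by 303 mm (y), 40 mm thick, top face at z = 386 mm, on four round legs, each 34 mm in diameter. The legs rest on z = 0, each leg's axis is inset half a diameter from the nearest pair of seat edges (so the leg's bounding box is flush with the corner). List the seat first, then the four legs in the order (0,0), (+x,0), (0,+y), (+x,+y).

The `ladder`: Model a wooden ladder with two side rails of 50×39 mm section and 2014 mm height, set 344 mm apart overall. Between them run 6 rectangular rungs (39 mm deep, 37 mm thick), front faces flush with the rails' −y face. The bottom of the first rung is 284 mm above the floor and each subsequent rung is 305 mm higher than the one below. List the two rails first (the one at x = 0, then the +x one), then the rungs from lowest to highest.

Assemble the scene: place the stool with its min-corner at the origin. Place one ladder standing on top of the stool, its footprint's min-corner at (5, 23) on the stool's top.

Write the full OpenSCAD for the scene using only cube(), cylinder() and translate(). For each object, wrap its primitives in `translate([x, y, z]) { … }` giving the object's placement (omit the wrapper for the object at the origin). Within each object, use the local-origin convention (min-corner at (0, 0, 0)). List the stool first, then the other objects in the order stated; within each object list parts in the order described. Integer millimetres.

translate([0, 0, 346]) cube([356, 303, 40]);
translate([17, 17, 0]) cylinder(h = 346, r = 17);
translate([339, 17, 0]) cylinder(h = 346, r = 17);
translate([17, 286, 0]) cylinder(h = 346, r = 17);
translate([339, 286, 0]) cylinder(h = 346, r = 17);
translate([5, 23, 386]) {
  cube([50, 39, 2014]);
  translate([294, 0, 0]) cube([50, 39, 2014]);
  translate([50, 0, 284]) cube([244, 39, 37]);
  translate([50, 0, 589]) cube([244, 39, 37]);
  translate([50, 0, 894]) cube([244, 39, 37]);
  translate([50, 0, 1199]) cube([244, 39, 37]);
  translate([50, 0, 1504]) cube([244, 39, 37]);
  translate([50, 0, 1809]) cube([244, 39, 37]);
}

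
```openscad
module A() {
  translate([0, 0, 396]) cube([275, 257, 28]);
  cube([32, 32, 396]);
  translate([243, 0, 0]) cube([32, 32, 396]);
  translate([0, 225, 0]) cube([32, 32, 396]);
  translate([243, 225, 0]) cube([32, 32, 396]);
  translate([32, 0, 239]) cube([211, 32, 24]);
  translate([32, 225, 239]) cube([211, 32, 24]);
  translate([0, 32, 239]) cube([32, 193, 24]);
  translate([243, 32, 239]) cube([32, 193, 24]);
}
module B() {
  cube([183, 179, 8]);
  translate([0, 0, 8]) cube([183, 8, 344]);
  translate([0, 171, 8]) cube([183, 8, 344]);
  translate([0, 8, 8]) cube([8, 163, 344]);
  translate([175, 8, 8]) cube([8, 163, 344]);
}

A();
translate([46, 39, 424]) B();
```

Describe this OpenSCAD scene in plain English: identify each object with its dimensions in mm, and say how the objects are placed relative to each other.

A is a simple wooden stool: a rectangular seat 275 mm (x) by 257 mm (y), 28 mm thick, top face at z = 424 mm, on four square legs, each 32×32 mm in cross-section. The legs rest on z = 0, each flush with a corner of the seat. Four stretchers, 32 mm wide and 24 mm tall, connect adjacent legs with their undersides at z = 239 mm, each running between the inner faces of the legs it joins and aligned with the legs' outer faces on the other axis.

B is an open storage box with external size 183×179×352 mm and wall thickness 8 mm (the base is also 8 mm thick). The base covers the whole footprint; the four walls stand on the base, with the y-facing walls full-width and the x-facing walls fitting between their inner faces.

The open box is on top of the stool, centred.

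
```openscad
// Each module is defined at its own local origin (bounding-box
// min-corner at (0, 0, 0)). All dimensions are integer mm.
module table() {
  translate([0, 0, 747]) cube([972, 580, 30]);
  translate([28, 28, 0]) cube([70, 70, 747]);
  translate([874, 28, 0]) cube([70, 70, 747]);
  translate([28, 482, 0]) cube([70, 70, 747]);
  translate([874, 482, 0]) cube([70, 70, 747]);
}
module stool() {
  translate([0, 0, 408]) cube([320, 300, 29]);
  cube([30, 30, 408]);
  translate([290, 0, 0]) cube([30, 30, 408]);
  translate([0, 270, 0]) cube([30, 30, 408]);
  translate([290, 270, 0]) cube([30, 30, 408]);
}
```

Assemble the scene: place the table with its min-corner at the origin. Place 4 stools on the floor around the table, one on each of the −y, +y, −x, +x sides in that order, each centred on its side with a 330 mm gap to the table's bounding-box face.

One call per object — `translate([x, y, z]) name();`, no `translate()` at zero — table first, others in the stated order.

table();
translate([326, -630, 0]) stool();
translate([326, 910, 0]) stool();
translate([-650, 140, 0]) stool();
translate([1302, 140, 0]) stool();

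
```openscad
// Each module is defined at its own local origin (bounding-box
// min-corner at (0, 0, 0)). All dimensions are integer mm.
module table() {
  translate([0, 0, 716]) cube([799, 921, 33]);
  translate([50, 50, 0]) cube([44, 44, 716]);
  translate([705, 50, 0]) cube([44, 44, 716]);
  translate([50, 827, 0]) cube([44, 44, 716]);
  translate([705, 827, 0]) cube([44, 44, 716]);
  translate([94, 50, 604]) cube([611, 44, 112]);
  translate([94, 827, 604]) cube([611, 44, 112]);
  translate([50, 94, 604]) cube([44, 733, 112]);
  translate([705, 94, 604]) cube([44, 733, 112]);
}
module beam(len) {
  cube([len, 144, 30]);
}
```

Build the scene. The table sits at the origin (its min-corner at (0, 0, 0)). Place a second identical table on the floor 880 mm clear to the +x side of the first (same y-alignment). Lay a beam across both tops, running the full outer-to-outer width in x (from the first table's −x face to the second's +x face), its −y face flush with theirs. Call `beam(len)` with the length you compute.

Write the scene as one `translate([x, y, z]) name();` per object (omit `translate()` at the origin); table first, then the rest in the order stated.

table();
translate([1679, 0, 0]) table();
translate([0, 0, 749]) beam(2478);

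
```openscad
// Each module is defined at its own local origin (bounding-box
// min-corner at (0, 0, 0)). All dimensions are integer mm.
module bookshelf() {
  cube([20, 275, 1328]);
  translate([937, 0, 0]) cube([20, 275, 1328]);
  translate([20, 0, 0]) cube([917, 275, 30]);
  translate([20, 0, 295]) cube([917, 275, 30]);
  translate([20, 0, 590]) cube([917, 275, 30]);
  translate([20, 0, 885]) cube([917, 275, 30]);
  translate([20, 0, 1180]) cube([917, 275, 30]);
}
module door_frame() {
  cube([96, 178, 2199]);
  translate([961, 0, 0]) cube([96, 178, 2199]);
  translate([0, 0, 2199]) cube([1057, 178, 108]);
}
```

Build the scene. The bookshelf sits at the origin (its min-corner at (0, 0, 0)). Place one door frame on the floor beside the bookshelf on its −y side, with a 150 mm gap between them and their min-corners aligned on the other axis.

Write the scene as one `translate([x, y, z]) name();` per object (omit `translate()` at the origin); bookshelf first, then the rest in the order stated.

bookshelf();
translate([0, -328, 0]) door_frame();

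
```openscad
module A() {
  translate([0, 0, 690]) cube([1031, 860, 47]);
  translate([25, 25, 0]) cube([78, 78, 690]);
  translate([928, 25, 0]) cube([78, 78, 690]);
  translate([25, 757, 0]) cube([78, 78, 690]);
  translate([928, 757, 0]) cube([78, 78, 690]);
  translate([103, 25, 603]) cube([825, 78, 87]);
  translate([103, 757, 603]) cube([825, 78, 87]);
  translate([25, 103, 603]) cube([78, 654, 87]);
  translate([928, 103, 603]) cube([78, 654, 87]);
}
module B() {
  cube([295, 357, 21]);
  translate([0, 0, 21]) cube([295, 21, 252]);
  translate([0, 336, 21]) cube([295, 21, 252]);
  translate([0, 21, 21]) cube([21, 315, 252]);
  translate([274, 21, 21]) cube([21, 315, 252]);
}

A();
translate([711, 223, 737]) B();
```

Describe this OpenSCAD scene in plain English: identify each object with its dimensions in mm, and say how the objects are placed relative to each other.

A is a table: top 1031 mm (x) × 860 mm (y), 47 mm thick, upper face at z = 737 mm, on four 78×78 mm square legs, each inset 25 mm from the nearest pair of top edges, running from z = 0 to the bottom of the top. Four apron rails, 78 mm thick and 87 mm tall, run between adjacent legs with their top edges flush with the underside of the top and their outer faces flush with the legs' outer faces.

B is an open-topped rectangular box: outside dimensions 295×357×273 mm, with a uniform wall and base thickness of 21 mm. The base is a full 295×357 slab on the floor; four walls sit on top of the base. The front and back walls (the −y and +y sides) span the full width; the two side walls fit between them.

The open box is on top of the table.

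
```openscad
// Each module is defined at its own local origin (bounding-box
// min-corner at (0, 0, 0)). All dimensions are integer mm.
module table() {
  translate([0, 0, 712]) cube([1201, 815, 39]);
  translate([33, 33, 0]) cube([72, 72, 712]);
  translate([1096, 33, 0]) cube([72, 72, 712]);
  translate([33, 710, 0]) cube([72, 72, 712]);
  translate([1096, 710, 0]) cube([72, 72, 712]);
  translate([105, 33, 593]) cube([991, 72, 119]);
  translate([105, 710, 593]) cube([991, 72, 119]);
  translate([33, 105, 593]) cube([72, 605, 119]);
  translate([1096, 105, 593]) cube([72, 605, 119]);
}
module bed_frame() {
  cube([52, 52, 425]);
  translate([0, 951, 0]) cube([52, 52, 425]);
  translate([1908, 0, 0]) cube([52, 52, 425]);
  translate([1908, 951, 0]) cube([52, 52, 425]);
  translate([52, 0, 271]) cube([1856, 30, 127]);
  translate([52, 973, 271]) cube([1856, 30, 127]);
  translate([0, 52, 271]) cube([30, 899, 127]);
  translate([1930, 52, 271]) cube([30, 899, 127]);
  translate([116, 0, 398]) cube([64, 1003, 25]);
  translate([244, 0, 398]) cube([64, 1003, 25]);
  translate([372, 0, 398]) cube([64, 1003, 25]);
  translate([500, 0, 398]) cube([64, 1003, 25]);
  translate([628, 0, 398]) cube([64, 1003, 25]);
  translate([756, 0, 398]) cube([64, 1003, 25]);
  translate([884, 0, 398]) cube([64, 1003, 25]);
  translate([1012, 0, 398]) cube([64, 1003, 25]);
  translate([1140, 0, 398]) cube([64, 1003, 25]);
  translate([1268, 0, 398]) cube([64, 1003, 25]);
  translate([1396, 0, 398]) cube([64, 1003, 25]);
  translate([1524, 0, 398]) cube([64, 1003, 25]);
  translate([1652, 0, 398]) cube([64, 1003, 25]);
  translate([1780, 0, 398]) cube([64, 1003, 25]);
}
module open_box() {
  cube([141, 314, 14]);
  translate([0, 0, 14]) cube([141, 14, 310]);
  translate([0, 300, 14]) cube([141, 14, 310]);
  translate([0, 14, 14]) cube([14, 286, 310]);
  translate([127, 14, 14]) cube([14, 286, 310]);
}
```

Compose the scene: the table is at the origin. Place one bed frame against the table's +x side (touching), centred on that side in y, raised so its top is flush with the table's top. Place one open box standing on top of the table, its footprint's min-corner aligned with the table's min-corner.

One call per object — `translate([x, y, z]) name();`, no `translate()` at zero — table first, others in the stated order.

table();
translate([1201, -94, 326]) bed_frame();
translate([0, 0, 751]) open_box();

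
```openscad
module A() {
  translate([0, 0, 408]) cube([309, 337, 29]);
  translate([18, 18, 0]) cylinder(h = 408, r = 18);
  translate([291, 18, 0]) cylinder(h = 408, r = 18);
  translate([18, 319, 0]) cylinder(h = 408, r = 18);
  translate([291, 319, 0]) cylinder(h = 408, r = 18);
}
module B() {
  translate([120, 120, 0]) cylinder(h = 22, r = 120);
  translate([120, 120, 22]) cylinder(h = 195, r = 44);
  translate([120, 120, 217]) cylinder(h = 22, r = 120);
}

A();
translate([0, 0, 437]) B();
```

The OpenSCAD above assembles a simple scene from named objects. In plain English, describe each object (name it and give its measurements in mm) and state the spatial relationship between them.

A is a four-legged stool. The seat is a 309×337×29 mm slab whose top surface is at z = 437 mm; four round legs, each 36 mm in diameter, run from the floor (z = 0) to the underside of the seat, each leg's axis is inset half a diameter from the nearest pair of seat edges (so the leg's bounding box is flush with the corner).

B is a spool: two coaxial disc flanges of radius 120 mm and thickness 22 mm, joined by a core cylinder of radius 44 mm and height 195 mm. The lower flange rests on z = 0 and the three cylinders share a vertical axis.

The spool is on top of the stool.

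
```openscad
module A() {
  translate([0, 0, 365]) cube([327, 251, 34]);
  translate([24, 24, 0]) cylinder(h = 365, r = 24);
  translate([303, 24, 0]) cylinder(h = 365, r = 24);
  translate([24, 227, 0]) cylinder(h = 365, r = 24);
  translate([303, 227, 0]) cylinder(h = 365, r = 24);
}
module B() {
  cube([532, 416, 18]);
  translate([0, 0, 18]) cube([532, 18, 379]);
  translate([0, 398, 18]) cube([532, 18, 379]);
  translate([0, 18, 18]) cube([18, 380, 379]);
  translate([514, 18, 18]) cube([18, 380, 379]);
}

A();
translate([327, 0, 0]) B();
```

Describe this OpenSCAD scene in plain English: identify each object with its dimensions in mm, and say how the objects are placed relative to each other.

A is a simple wooden stool: a rectangular seat 327 mm (x) by 251 mm (y), 34 mm thick, top face at z = 399 mm, on four round legs, each 48 mm in diameter. The legs rest on z = 0, each leg's axis is inset half a diameter from the nearest pair of seat edges (so the leg's bounding box is flush with the corner).

B is an open storage box with external size 532×416×397 mm and wall thickness 18 mm (the base is also 18 mm thick). The base covers the whole footprint; the four walls stand on the base, with the y-facing walls full-width and the x-facing walls fitting between their inner faces.

The open box is against the stool's +x side, with their −y faces flush.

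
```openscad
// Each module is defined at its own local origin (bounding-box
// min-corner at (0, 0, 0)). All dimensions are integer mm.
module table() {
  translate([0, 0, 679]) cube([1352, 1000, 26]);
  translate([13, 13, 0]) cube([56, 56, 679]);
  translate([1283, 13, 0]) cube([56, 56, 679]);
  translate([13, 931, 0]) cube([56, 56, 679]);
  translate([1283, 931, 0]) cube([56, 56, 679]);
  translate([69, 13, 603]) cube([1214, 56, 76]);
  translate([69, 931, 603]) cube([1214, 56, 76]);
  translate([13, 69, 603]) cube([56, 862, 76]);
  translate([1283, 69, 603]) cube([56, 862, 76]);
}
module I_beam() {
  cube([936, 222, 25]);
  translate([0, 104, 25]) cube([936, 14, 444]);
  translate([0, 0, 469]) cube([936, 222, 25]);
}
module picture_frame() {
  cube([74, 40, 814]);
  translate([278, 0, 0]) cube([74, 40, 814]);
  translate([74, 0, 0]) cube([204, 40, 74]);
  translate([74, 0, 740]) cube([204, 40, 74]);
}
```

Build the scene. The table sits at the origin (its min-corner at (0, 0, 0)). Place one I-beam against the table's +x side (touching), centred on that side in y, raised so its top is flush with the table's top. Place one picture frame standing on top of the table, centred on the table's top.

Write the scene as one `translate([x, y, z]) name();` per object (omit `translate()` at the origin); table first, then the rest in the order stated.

table();
translate([1352, 389, 211]) I_beam();
translate([500, 480, 705]) picture_frame();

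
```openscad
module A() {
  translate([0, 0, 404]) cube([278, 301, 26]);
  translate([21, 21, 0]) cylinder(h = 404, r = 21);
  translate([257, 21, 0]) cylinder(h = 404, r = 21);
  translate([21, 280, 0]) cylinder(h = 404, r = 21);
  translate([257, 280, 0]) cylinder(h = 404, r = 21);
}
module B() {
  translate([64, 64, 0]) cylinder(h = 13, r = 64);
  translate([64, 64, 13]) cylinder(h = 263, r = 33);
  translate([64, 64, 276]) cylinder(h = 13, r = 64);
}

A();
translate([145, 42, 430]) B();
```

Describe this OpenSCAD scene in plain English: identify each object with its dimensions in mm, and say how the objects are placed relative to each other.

A is a simple wooden stool: a rectangular seat 278 mm (x) by 301 mm (y), 26 mm thick, top face at z = 430 mm, on four round legs, each 42 mm in diameter. The legs rest on z = 0, each leg's axis is inset half a diameter from the nearest pair of seat edges (so the leg's bounding box is flush with the corner).

B is a spool: two coaxial disc flanges of radius 64 mm and thickness 13 mm, joined by a core cylinder of radius 33 mm and height 263 mm. The lower flange rests on z = 0 and the three cylinders share a vertical axis.

The spool is on top of the stool.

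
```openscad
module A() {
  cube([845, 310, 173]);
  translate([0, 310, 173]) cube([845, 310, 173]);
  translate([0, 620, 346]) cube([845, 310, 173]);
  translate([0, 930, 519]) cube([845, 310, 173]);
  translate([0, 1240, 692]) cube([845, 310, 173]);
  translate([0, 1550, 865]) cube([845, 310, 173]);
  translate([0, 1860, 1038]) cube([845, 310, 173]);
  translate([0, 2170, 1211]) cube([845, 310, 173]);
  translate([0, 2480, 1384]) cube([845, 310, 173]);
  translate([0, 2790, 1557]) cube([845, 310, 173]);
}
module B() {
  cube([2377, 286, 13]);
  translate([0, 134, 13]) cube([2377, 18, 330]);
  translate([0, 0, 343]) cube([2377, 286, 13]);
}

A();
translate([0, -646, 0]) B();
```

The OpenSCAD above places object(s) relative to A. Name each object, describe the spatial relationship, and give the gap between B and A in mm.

The I-beam's nearest face is 360 mm from the staircase's −y face.

A is a staircase. B is an I-beam. The I-beam is on the floor beside the staircase on its −y side. The gap between the I-beam and the staircase is 360 mm.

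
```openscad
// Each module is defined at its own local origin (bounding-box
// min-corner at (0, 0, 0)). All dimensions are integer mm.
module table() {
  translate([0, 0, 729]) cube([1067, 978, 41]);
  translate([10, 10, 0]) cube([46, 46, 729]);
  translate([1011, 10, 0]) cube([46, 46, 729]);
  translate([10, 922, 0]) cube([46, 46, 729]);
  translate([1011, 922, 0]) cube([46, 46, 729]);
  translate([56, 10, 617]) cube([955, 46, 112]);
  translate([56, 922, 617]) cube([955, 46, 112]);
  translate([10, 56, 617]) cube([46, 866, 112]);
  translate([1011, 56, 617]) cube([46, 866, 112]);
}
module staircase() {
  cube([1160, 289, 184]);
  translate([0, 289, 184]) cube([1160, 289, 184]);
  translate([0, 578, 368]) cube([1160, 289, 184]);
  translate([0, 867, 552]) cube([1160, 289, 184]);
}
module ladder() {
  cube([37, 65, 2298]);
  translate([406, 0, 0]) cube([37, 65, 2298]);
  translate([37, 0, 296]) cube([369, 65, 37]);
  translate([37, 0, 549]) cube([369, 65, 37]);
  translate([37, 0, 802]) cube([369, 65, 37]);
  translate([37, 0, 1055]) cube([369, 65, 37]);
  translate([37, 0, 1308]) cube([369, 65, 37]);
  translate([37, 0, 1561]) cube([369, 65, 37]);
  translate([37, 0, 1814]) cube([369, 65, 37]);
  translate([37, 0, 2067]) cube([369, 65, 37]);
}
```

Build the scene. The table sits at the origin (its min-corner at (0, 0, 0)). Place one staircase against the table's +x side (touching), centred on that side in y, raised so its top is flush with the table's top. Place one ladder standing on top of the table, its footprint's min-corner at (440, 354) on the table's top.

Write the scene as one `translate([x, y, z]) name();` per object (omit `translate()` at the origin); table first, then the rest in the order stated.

table();
translate([1067, -89, 34]) staircase();
translate([440, 354, 770]) ladder();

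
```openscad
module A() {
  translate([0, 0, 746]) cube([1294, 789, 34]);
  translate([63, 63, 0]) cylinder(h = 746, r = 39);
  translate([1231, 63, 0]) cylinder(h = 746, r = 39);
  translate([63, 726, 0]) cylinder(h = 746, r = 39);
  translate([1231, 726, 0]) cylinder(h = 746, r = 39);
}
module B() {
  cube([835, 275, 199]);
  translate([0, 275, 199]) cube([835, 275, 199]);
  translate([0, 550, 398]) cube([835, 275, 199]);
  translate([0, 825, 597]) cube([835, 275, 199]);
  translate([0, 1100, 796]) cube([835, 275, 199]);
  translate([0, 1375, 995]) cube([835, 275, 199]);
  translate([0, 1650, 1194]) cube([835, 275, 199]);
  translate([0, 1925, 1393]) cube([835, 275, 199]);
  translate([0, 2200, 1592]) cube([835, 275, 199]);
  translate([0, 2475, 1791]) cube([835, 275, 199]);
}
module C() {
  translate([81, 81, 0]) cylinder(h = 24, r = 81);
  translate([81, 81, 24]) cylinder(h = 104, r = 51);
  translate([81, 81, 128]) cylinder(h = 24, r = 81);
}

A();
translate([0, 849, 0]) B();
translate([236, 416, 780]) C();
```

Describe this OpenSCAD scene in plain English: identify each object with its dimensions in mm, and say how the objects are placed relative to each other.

A is a table with a 1294×789 mm rectangular top, 34 mm thick, top surface at z = 780 mm, supported by four round legs of 78 mm diameter, each leg's bounding box inset 24 mm from the nearest pair of top edges, running from the floor.

B is a straight staircase of 10 solid steps. Each step is 835 mm wide (x), 275 mm deep (y, the going) and 199 mm tall (the rise). The first step rests on the floor; each subsequent step sits one going further in +y and one rise higher in +z, directly behind and above the previous step with no overlap.

C is a spool: two coaxial disc flanges of radius 81 mm and thickness 24 mm, joined by a core cylinder of radius 51 mm and height 104 mm. The lower flange rests on z = 0 and the three cylinders share a vertical axis.

The staircase is on the floor beside the table on its +y side. The spool is on top of the table.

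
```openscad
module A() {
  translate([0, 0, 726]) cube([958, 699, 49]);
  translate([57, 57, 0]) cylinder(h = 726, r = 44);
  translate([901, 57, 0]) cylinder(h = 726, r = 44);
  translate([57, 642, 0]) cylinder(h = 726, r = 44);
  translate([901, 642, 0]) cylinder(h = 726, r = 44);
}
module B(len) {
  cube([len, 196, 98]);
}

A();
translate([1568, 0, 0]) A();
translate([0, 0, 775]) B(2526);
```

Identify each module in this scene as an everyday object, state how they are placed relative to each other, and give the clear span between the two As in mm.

Second table starts at x = 1568; first ends at x = 958; clear span = 1568 − 958 = 610 mm.

A is a table. B is a beam. A beam spans the tops of two tables. The clear span between the two tables is 610 mm.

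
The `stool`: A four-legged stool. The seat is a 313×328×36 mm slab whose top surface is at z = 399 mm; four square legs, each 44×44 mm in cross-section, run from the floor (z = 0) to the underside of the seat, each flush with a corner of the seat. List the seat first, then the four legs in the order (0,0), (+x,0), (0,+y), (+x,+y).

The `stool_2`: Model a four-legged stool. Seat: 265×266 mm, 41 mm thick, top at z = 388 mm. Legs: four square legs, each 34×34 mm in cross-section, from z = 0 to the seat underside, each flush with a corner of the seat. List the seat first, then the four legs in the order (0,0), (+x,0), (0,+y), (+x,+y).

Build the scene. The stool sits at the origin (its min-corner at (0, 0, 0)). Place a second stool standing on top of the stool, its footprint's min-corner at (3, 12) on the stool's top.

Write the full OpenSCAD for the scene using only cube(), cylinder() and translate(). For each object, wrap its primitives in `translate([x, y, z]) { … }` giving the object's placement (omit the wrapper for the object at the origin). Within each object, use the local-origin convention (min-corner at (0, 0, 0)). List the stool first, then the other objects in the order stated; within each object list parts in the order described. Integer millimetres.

translate([0, 0, 363]) cube([313, 328, 36]);
cube([44, 44, 363]);
translate([269, 0, 0]) cube([44, 44, 363]);
translate([0, 284, 0]) cube([44, 44, 363]);
translate([269, 284, 0]) cube([44, 44, 363]);
translate([3, 12, 399]) {
  translate([0, 0, 347]) cube([265, 266, 41]);
  cube([34, 34, 347]);
  translate([231, 0, 0]) cube([34, 34, 347]);
  translate([0, 232, 0]) cube([34, 34, 347]);
  translate([231, 232, 0]) cube([34, 34, 347]);
}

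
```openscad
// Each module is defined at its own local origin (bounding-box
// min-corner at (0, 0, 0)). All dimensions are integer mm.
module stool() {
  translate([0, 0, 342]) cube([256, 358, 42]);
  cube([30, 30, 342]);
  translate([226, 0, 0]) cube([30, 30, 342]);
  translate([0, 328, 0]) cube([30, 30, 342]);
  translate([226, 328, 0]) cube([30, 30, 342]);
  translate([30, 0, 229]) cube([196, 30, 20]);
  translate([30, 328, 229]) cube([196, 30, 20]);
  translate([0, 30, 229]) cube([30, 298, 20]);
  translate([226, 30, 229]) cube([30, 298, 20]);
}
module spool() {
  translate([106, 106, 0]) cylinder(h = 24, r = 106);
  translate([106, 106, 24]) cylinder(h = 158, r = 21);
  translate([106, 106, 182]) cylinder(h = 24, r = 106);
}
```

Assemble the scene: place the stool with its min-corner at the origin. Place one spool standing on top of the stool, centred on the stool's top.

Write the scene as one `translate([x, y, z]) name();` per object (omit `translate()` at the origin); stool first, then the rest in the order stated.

stool();
translate([22, 73, 384]) spool();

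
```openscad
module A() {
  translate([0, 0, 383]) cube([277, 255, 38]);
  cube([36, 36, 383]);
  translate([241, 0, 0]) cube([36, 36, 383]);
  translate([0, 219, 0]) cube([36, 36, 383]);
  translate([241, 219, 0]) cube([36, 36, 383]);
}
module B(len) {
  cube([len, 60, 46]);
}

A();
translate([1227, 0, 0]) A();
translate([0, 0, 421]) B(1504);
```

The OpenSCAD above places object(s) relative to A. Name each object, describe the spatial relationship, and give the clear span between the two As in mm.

Second stool starts at x = 1227; first ends at x = 277; clear span = 1227 − 277 = 950 mm.

A is a stool. B is a beam. A beam spans the tops of two stools. The clear span between the two stools is 950 mm.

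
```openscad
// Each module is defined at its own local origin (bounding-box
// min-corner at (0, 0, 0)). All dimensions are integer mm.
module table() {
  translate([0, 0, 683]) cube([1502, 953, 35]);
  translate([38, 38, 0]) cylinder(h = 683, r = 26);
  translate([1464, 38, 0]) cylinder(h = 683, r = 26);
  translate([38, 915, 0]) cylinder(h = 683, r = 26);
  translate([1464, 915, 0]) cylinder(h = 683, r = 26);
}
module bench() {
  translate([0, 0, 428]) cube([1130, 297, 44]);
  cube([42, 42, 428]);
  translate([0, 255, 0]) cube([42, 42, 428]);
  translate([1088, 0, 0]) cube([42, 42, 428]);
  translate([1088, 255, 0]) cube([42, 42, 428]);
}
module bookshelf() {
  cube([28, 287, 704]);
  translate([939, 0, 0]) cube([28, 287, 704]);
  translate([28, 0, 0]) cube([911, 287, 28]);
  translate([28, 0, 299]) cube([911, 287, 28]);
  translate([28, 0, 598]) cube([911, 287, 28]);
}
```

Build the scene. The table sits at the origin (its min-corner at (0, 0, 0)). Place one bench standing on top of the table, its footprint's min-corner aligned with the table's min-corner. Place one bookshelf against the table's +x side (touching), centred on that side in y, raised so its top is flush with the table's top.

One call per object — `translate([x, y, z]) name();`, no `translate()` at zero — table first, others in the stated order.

table();
translate([0, 0, 718]) bench();
translate([1502, 333, 14]) bookshelf();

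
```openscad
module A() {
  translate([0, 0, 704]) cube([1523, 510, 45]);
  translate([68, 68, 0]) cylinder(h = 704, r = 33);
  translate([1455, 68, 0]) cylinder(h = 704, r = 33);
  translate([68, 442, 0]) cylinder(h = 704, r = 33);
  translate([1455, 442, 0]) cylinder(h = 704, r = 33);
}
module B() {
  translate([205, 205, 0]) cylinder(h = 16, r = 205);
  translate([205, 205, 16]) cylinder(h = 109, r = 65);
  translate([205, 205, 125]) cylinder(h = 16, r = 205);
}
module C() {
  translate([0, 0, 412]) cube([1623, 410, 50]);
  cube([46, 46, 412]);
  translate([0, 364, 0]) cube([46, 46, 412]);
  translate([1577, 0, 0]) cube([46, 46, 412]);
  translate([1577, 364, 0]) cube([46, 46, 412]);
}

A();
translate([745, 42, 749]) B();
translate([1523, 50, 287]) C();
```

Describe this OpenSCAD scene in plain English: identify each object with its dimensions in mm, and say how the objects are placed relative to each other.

A is a table with a 1523×510 mm rectangular top, 45 mm thick, top surface at z = 749 mm, supported by four round legs of 66 mm diameter, each leg's bounding box inset 35 mm from the nearest pair of top edges, running from the floor.

B is a spool: two coaxial disc flanges of radius 205 mm and thickness 16 mm, joined by a core cylinder of radius 65 mm and height 109 mm. The lower flange rests on z = 0 and the three cylinders share a vertical axis.

C is a long wooden bench with a 1623 mm (x) × 410 mm (y) seat, 50 mm thick, its top surface 462 mm above the floor. Four 46 mm square legs at the seat corners, flush with the edges, run from z = 0 to the seat underside.

The spool is on top of the table. The bench is beside the table with their tops flush at z = 749.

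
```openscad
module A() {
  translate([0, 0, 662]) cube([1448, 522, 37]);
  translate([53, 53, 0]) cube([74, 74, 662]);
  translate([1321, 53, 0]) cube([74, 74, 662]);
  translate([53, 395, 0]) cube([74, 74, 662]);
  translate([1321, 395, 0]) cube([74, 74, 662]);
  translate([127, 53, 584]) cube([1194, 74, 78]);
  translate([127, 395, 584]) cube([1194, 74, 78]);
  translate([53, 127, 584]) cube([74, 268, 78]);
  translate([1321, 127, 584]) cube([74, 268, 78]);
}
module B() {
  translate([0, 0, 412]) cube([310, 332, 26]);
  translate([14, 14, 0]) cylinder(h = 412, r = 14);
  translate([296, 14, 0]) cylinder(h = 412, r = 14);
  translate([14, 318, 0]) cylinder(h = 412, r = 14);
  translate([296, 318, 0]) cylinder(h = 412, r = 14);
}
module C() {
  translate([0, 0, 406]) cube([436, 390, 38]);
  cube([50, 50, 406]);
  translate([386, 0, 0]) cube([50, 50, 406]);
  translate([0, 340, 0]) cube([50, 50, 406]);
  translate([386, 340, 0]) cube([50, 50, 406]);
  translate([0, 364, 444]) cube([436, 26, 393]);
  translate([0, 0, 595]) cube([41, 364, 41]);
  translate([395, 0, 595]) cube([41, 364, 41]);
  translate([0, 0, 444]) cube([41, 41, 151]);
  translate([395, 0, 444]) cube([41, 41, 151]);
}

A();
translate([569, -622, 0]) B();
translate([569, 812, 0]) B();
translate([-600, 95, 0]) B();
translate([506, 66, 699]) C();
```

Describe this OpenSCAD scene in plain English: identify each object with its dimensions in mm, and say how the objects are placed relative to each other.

A is a table with a 1448×522 mm rectangular top, 37 mm thick, top surface at z = 699 mm, supported by four 74×74 mm square legs, each inset 53 mm from the nearest pair of top edges, running from the floor. Four apron rails, 74 mm thick and 78 mm tall, run between adjacent legs with their top edges flush with the underside of the top and their outer faces flush with the legs' outer faces.

B is a simple wooden stool: a rectangular seat 310 mm (x) by 332 mm (y), 26 mm thick, top face at z = 438 mm, on four round legs, each 28 mm in diameter. The legs rest on z = 0, each leg's axis is inset half a diameter from the nearest pair of seat edges (so the leg's bounding box is flush with the corner).

C is a chair: 436×390 mm seat, 38 mm thick, top at z = 444 mm, on four 50 mm square corner legs flush with the seat edges. A 26 mm thick backrest slab spans the full seat width, extending 393 mm above the seat top, its back face flush with the seat's +y edge. Two armrests of 41×41 mm section run along each side from the seat's front edge to the front of the backrest, top faces 192 mm above the seat top and outer faces flush with the seat's x-edges; a 41×41 mm post under the front of each armrest stands on the seat at the front corner.

Three stools sit around the table at the −y, +y, −x sides. The chair is on top of the table, centred.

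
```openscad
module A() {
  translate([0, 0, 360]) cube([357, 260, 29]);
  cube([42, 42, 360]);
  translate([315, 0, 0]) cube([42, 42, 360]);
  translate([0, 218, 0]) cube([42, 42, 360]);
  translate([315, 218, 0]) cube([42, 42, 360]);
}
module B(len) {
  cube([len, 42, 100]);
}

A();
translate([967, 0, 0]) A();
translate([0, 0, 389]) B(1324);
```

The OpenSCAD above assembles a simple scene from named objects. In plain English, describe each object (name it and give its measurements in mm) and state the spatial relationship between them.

A is a simple wooden stool: a rectangular seat 357 mm (x) by 260 mm (y), 29 mm thick, top face at z = 389 mm, on four square legs, each 42×42 mm in cross-section. The legs rest on z = 0, each flush with a corner of the seat.

B is a rectangular beam 1324 mm long (x), 42 mm deep (y), 100 mm thick (z).

The beam spans the tops of two stools placed 610 mm apart, resting at z = 389 mm.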